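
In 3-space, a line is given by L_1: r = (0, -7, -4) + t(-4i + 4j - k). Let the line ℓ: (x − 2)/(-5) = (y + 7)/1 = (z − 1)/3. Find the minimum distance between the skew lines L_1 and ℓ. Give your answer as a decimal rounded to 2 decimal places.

ℓ has direction (-5, 1, 3) through (2, -7, 1).
Common perpendicular direction n = (-4, 4, -1) × (-5, 1, 3) = (13, 17, 16).
With w = (2, -7, 1) − (0, -7, -4) = (2, 0, 5), w · n = 106.
Distance = |w · n| / |n| = |106| / √714 ≈ 3.97.

3.97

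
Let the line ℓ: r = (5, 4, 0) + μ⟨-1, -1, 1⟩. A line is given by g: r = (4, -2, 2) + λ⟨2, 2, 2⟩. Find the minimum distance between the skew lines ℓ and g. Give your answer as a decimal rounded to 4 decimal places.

Common perpendicular direction n = (-1, -1, 1) × (2, 2, 2) = (-4, 4, 0).
With w = (4, -2, 2) − (5, 4, 0) = (-1, -6, 2), w · n = -20.
Distance = |w · n| / |n| = |-20| / √32 ≈ 3.5355.

3.5355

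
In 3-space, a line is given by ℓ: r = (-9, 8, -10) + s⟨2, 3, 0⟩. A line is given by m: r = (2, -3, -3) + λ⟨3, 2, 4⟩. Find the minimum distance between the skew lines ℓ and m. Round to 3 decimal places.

Common perpendicular direction n = (2, 3, 0) × (3, 2, 4) = (12, -8, -5).
With w = (2, -3, -3) − (-9, 8, -10) = (11, -11, 7), w · n = 185.
Distance = |w · n| / |n| = |185| / √233 ≈ 12.120.

12.120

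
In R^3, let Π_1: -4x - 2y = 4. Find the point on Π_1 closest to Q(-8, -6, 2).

Foot = Q − λn with λ = (n·Q − d)/|n|² = (44 − 4)/20 = 2.
Foot = (-8, -6, 2) − 2·(-4, -2, 0) = (0, -2, 2).

(0, -2, 2)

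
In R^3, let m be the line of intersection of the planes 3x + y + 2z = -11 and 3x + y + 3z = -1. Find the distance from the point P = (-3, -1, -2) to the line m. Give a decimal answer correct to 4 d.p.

13.7150

Direction of m: (3, 1, 2) × (3, 1, 3) = (1, -3, 0).
A point on m: solving the two plane equations with x = -9 gives (-9, -4, 10).
Taking (-9, -4, 10) on m with direction v = (1, -3, 0): w = P − (-9, -4, 10) = (6, 3, -12), and w × v = (-36, -12, -21).
Distance = |w × v| / |v| = √1881 / √10 ≈ 13.7150.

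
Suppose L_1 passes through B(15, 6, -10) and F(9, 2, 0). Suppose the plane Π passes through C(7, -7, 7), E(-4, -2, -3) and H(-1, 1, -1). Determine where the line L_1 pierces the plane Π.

A direction vector for L_1 is F − B = (-6, -4, 10).
CE = (-11, 5, -10), CH = (-8, 8, -8); a normal to Π is CE × CH = (40, -8, -48).
Using C: Π has equation 40x - 8y - 48z = 0.
Substitute r = (15, 6, -10) + t(-6, -4, 10) into the plane: 1032 + (-688)t = 0, so t = 3/2.
Intersection: (15, 6, -10) + (3/2)·(-6, -4, 10) = (6, 0, 5).

(6, 0, 5)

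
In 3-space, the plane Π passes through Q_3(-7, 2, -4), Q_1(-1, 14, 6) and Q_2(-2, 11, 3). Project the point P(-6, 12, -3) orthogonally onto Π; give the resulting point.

Q_3Q_1 = (6, 12, 10), Q_3Q_2 = (5, 9, 7); a normal to Π is Q_3Q_1 × Q_3Q_2 = (-6, 8, -6).
Using Q_3: Π has equation -6x + 8y - 6z = 82.
Foot = P − λn with λ = (n·P − d)/|n|² = (150 − 82)/136 = 1/2.
Foot = (-6, 12, -3) − (1/2)·(-6, 8, -6) = (-3, 8, 0).

(-3, 8, 0)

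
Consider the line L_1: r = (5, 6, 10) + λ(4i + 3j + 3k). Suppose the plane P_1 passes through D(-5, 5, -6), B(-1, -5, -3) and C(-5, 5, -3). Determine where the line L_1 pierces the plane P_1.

(-3, 0, 4)

DB = (4, -10, 3), DC = (0, 0, 3); a normal to P_1 is DB × DC = (-30, -12, 0).
Using D: P_1 has equation -30x - 12y = 90.
Substitute r = (5, 6, 10) + t(4, 3, 3) into the plane: -222 + (-156)t = 90, so t = -2.
Intersection: (5, 6, 10) + (-2)·(4, 3, 3) = (-3, 0, 4).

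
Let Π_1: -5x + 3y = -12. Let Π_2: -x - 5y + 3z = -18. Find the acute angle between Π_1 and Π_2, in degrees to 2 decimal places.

cos θ = |n₁·n₂| / (|n₁||n₂|) = |-10| / (√34 · √35).
θ = arccos(0.28989) ≈ 73.15°.

73.15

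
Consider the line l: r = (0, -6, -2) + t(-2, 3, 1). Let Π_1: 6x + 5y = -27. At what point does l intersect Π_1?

(-2, -3, -1)

Substitute r = (0, -6, -2) + t(-2, 3, 1) into the plane: -30 + 3t = -27, so t = 1.
Intersection: (0, -6, -2) + 1·(-2, 3, 1) = (-2, -3, -1).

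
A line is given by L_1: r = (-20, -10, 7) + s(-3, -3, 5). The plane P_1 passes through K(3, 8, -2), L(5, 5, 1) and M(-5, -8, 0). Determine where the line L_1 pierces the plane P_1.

(-11, -1, -8)

KL = (2, -3, 3), KM = (-8, -16, 2); a normal to P_1 is KL × KM = (42, -28, -56).
Using K: P_1 has equation 42x - 28y - 56z = 14.
Substitute r = (-20, -10, 7) + t(-3, -3, 5) into the plane: -952 + (-322)t = 14, so t = -3.
Intersection: (-20, -10, 7) + (-3)·(-3, -3, 5) = (-11, -1, -8).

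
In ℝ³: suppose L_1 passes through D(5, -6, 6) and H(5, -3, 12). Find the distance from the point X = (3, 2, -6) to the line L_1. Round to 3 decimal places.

A direction vector for L_1 is H − D = (0, 3, 6).
Taking (5, -6, 6) on L_1 with direction v = (0, 3, 6): w = X − (5, -6, 6) = (-2, 8, -12), and w × v = (84, 12, -6).
Distance = |w × v| / |v| = √7236 / √45 ≈ 12.681.

12.681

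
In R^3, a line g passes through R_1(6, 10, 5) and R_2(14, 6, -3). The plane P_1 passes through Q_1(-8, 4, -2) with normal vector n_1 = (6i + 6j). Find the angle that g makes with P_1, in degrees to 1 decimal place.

A direction vector for g is R_2 − R_1 = (8, -4, -8).
P_1: n_1·r = n_1·Q_1 gives 6x + 6y = -24.
sin θ = |n·v| / (|n||v|) = |24| / (√72 · √144) = 0.23570.
θ ≈ 13.6°.

13.6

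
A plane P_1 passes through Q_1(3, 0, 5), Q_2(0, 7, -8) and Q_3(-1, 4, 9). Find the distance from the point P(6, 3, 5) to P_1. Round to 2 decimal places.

4.17

Q_1Q_2 = (-3, 7, -13), Q_1Q_3 = (-4, 4, 4); a normal to P_1 is Q_1Q_2 × Q_1Q_3 = (80, 64, 16).
Using Q_1: P_1 has equation 80x + 64y + 16z = 320.
n·P − d = (80)·(6) + (64)·(3) + (16)·(5) − 320 = 432; |n| = √10752.
Distance = |432| / √10752 = 432/√10752 ≈ 4.17.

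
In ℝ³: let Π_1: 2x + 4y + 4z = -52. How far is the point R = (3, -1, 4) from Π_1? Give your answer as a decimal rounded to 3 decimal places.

n·R − d = (2)·(3) + (4)·(-1) + (4)·(4) − (-52) = 70; |n| = √36.
Distance = |70| / √36 = 70/√36 ≈ 11.667.

11.667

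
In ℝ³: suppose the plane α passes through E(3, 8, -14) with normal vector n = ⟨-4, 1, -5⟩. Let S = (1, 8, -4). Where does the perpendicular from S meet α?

α: n·r = n·E gives -4x + y - 5z = 66.
Foot = S − λn with λ = (n·S − d)/|n|² = (24 − 66)/42 = -1.
Foot = (1, 8, -4) − (-1)·(-4, 1, -5) = (-3, 9, -9).

(-3, 9, -9)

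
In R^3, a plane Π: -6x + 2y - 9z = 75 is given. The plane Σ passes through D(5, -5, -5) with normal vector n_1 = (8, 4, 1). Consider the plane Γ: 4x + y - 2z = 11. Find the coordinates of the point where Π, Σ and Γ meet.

Σ: n_1·r = n_1·D gives 8x + 4y + z = 15.
Solving the 3×3 linear system -6x + 2y - 9z = 75, 8x + 4y + z = 15, 4x + y - 2z = 11 (e.g. by elimination or Cramer's rule, determinant = 166) gives (-2, 9, -5).

(-2, 9, -5)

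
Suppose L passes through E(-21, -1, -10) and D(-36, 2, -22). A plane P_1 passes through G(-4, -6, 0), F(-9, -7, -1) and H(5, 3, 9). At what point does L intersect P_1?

(-6, -4, 2)

A direction vector for L is D − E = (-15, 3, -12).
GF = (-5, -1, -1), GH = (9, 9, 9); a normal to P_1 is GF × GH = (0, 36, -36).
Using G: P_1 has equation 36y - 36z = -216.
Substitute r = (-21, -1, -10) + t(-15, 3, -12) into the plane: 324 + 540t = -216, so t = -1.
Intersection: (-21, -1, -10) + (-1)·(-15, 3, -12) = (-6, -4, 2).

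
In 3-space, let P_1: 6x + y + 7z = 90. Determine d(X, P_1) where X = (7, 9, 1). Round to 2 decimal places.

n·X − d = (6)·(7) + (1)·(9) + (7)·(1) − 90 = -32; |n| = √86.
Distance = |-32| / √86 = 32/√86 ≈ 3.45.

3.45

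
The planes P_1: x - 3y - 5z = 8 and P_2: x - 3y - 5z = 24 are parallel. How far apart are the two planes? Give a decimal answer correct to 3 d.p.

Same normal n = (1, -3, -5) with |n| = √35; distance = |8 − 24| / |n| = 16/√35 ≈ 2.704.

2.704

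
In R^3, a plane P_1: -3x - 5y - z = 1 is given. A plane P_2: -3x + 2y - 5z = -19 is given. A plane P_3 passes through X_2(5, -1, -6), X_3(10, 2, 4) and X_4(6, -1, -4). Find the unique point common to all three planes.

X_2X_3 = (5, 3, 10), X_2X_4 = (1, 0, 2); a normal to P_3 is X_2X_3 × X_2X_4 = (6, 0, -3).
Using X_2: P_3 has equation 6x - 3z = 48.
Solving the 3×3 linear system -3x - 5y - z = 1, -3x + 2y - 5z = -19, 6x - 3z = 48 (e.g. by elimination or Cramer's rule, determinant = 225) gives (7, -4, -2).

(7, -4, -2)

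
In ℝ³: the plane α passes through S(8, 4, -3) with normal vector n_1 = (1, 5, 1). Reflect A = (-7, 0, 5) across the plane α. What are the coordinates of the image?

α: n_1·r = n_1·S gives x + 5y + z = 25.
λ = (n·A − d)/|n|² = (-2 − 25)/27 = -1.
Reflection = A − 2λn = (-7, 0, 5) − (-2)·(1, 5, 1) = (-5, 10, 7).

(-5, 10, 7)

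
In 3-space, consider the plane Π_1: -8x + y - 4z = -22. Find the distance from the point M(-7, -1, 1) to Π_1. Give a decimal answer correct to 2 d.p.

8.11

n·M − d = (-8)·(-7) + (1)·(-1) + (-4)·(1) − (-22) = 73; |n| = √81.
Distance = |73| / √81 = 73/√81 ≈ 8.11.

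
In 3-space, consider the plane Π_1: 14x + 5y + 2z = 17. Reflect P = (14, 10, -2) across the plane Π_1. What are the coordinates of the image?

λ = (n·P − d)/|n|² = (242 − 17)/225 = 1.
Reflection = P − 2λn = (14, 10, -2) − 2·(14, 5, 2) = (-14, 0, -6).

(-14, 0, -6)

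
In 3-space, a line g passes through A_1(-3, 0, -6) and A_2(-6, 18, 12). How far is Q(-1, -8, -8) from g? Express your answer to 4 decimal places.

4.3980

A direction vector for g is A_2 − A_1 = (-3, 18, 18).
Taking (-3, 0, -6) on g with direction v = (-3, 18, 18): w = Q − (-3, 0, -6) = (2, -8, -2), and w × v = (-108, -30, 12).
Distance = |w × v| / |v| = √12708 / √657 ≈ 4.3980.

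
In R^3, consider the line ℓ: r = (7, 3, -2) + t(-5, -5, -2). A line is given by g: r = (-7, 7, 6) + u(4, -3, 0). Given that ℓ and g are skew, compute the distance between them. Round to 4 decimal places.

9.1207

Common perpendicular direction n = (-5, -5, -2) × (4, -3, 0) = (-6, -8, 35).
With w = (-7, 7, 6) − (7, 3, -2) = (-14, 4, 8), w · n = 332.
Distance = |w · n| / |n| = |332| / √1325 ≈ 9.1207.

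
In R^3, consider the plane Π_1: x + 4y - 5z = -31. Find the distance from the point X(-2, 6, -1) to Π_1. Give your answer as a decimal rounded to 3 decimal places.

n·X − d = (1)·(-2) + (4)·(6) + (-5)·(-1) − (-31) = 58; |n| = √42.
Distance = |58| / √42 = 58/√42 ≈ 8.950.

8.950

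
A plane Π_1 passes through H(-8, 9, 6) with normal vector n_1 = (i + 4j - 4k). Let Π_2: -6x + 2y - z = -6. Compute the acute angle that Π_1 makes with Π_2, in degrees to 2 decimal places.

80.61

Π_1: n_1·r = n_1·H gives x + 4y - 4z = 4.
cos θ = |n₁·n₂| / (|n₁||n₂|) = |6| / (√33 · √41).
θ = arccos(0.16312) ≈ 80.61°.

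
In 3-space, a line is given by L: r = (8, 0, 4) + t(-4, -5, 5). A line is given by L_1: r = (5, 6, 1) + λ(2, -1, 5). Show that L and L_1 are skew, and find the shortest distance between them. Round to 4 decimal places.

5.1192

Common perpendicular direction n = (-4, -5, 5) × (2, -1, 5) = (-20, 30, 14).
With w = (5, 6, 1) − (8, 0, 4) = (-3, 6, -3), w · n = 198.
Since n ≠ 0 the lines are not parallel, and w · n = 198 ≠ 0 so they do not intersect; hence they are skew.
Distance = |w · n| / |n| = |198| / √1496 ≈ 5.1192.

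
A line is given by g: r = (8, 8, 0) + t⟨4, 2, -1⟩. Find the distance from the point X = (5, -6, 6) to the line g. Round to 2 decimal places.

Taking (8, 8, 0) on g with direction v = (4, 2, -1): w = X − (8, 8, 0) = (-3, -14, 6), and w × v = (2, 21, 50).
Distance = |w × v| / |v| = √2945 / √21 ≈ 11.84.

11.84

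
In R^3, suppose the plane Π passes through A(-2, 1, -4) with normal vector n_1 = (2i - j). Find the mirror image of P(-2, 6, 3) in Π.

(2, 4, 3)

Π: n_1·r = n_1·A gives 2x - y = -5.
λ = (n·P − d)/|n|² = (-10 − (-5))/5 = -1.
Reflection = P − 2λn = (-2, 6, 3) − (-2)·(2, -1, 0) = (2, 4, 3).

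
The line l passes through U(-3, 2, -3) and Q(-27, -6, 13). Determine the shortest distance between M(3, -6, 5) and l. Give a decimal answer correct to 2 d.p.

A direction vector for l is Q − U = (-24, -8, 16).
Taking (-3, 2, -3) on l with direction v = (-24, -8, 16): w = M − (-3, 2, -3) = (6, -8, 8), and w × v = (-64, -288, -240).
Distance = |w × v| / |v| = √144640 / √896 ≈ 12.71.

12.71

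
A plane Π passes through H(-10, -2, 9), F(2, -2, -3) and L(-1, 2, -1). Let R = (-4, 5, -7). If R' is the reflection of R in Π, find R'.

(4, 7, 1)

HF = (12, 0, -12), HL = (9, 4, -10); a normal to Π is HF × HL = (48, 12, 48).
Using H: Π has equation 48x + 12y + 48z = -72.
λ = (n·R − d)/|n|² = (-468 − (-72))/4752 = -1/12.
Reflection = R − 2λn = (-4, 5, -7) − (-1/6)·(48, 12, 48) = (4, 7, 1).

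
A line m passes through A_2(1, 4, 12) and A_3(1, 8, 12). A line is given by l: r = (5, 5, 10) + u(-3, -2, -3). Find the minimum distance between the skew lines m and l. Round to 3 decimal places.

A direction vector for m is A_3 − A_2 = (0, 4, 0).
Common perpendicular direction n = (0, 4, 0) × (-3, -2, -3) = (-12, 0, 12).
With w = (5, 5, 10) − (1, 4, 12) = (4, 1, -2), w · n = -72.
Distance = |w · n| / |n| = |-72| / √288 ≈ 4.243.

4.243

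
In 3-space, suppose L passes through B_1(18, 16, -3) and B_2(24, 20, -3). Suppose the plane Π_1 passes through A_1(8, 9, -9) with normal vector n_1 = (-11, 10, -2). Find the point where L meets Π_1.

(6, 8, -3)

A direction vector for L is B_2 − B_1 = (6, 4, 0).
Π_1: n_1·r = n_1·A_1 gives -11x + 10y - 2z = 20.
Substitute r = (18, 16, -3) + t(6, 4, 0) into the plane: -32 + (-26)t = 20, so t = -2.
Intersection: (18, 16, -3) + (-2)·(6, 4, 0) = (6, 8, -3).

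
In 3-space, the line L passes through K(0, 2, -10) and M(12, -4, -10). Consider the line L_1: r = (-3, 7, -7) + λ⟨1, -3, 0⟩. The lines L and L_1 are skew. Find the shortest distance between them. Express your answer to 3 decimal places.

A direction vector for L is M − K = (12, -6, 0).
Common perpendicular direction n = (12, -6, 0) × (1, -3, 0) = (0, 0, -30).
With w = (-3, 7, -7) − (0, 2, -10) = (-3, 5, 3), w · n = -90.
Distance = |w · n| / |n| = |-90| / √900 ≈ 3.000.

3.000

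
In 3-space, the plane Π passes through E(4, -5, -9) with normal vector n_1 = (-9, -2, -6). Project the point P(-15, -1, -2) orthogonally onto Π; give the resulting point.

(-6, 1, 4)

Π: n_1·r = n_1·E gives -9x - 2y - 6z = 28.
Foot = P − λn with λ = (n·P − d)/|n|² = (149 − 28)/121 = 1.
Foot = (-15, -1, -2) − 1·(-9, -2, -6) = (-6, 1, 4).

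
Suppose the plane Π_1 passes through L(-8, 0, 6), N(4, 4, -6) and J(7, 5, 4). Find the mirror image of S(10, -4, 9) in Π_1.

LN = (12, 4, -12), LJ = (15, 5, -2); a normal to Π_1 is LN × LJ = (52, -156, 0).
Using L: Π_1 has equation 52x - 156y = -416.
λ = (n·S − d)/|n|² = (1144 − (-416))/27040 = 3/52.
Reflection = S − 2λn = (10, -4, 9) − (3/26)·(52, -156, 0) = (4, 14, 9).

(4, 14, 9)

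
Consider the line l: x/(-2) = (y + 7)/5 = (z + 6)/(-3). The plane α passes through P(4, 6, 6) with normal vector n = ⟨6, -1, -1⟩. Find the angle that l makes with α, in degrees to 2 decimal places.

l has direction (-2, 5, -3) through (0, -7, -6).
α: n·r = n·P gives 6x - y - z = 12.
sin θ = |n·v| / (|n||v|) = |-14| / (√38 · √38) = 0.36842.
θ ≈ 21.62°.

21.62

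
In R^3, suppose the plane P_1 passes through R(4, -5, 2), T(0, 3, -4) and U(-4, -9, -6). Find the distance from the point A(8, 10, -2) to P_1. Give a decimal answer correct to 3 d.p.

RT = (-4, 8, -6), RU = (-8, -4, -8); a normal to P_1 is RT × RU = (-88, 16, 80).
Using R: P_1 has equation -88x + 16y + 80z = -272.
n·A − d = (-88)·(8) + (16)·(10) + (80)·(-2) − (-272) = -432; |n| = √14400.
Distance = |-432| / √14400 = 432/√14400 ≈ 3.600.

3.600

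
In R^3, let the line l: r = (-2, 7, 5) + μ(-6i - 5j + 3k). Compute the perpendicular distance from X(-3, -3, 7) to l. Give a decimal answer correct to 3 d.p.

Taking (-2, 7, 5) on l with direction v = (-6, -5, 3): w = X − (-2, 7, 5) = (-1, -10, 2), and w × v = (-20, -9, -55).
Distance = |w × v| / |v| = √3506 / √70 ≈ 7.077.

7.077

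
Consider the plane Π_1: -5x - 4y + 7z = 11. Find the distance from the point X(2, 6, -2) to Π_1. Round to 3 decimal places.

n·X − d = (-5)·(2) + (-4)·(6) + (7)·(-2) − 11 = -59; |n| = √90.
Distance = |-59| / √90 = 59/√90 ≈ 6.219.

6.219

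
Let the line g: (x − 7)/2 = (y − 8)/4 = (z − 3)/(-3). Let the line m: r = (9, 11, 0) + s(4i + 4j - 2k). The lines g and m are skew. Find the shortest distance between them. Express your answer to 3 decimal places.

g has direction (2, 4, -3) through (7, 8, 3).
Common perpendicular direction n = (2, 4, -3) × (4, 4, -2) = (4, -8, -8).
With w = (9, 11, 0) − (7, 8, 3) = (2, 3, -3), w · n = 8.
Distance = |w · n| / |n| = |8| / √144 ≈ 0.667.

0.667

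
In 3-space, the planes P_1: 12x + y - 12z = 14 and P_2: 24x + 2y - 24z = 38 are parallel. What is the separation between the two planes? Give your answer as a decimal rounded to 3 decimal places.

0.294

Rescale P_2 by 1/2: 12x + y - 12z = 19. Then distance = |14 − 19| / √289 ≈ 0.294.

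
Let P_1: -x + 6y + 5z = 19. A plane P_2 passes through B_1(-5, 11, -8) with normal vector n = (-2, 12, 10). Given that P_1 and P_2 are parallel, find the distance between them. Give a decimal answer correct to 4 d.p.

P_2: n·r = n·B_1 gives -2x + 12y + 10z = 62.
Rescale P_2 by 1/2: -x + 6y + 5z = 31. Then distance = |19 − 31| / √62 ≈ 1.5240.

1.5240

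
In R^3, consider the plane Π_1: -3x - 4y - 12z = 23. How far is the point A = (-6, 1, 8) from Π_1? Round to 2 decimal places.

8.08

n·A − d = (-3)·(-6) + (-4)·(1) + (-12)·(8) − 23 = -105; |n| = √169.
Distance = |-105| / √169 = 105/√169 ≈ 8.08.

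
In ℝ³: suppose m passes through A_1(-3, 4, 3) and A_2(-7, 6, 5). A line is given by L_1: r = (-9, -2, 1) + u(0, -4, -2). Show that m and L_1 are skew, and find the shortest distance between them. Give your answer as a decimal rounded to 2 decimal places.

A direction vector for m is A_2 − A_1 = (-4, 2, 2).
Common perpendicular direction n = (-4, 2, 2) × (0, -4, -2) = (4, -8, 16).
With w = (-9, -2, 1) − (-3, 4, 3) = (-6, -6, -2), w · n = -8.
Since n ≠ 0 the lines are not parallel, and w · n = -8 ≠ 0 so they do not intersect; hence they are skew.
Distance = |w · n| / |n| = |-8| / √336 ≈ 0.44.

0.44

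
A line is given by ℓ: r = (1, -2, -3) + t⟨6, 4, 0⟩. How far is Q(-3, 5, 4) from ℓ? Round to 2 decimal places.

10.66

Taking (1, -2, -3) on ℓ with direction v = (6, 4, 0): w = Q − (1, -2, -3) = (-4, 7, 7), and w × v = (-28, 42, -58).
Distance = |w × v| / |v| = √5912 / √52 ≈ 10.66.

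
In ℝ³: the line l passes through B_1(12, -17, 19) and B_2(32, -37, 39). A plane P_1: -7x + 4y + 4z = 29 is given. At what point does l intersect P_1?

A direction vector for l is B_2 − B_1 = (20, -20, 20).
Substitute r = (12, -17, 19) + t(20, -20, 20) into the plane: -76 + (-140)t = 29, so t = -3/4.
Intersection: (12, -17, 19) + (-3/4)·(20, -20, 20) = (-3, -2, 4).

(-3, -2, 4)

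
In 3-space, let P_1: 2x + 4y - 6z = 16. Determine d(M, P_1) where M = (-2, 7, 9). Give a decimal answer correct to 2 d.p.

6.15

n·M − d = (2)·(-2) + (4)·(7) + (-6)·(9) − 16 = -46; |n| = √56.
Distance = |-46| / √56 = 46/√56 ≈ 6.15.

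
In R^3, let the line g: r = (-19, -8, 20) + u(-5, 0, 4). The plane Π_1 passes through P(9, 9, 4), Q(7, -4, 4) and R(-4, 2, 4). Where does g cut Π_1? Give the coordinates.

(1, -8, 4)

PQ = (-2, -13, 0), PR = (-13, -7, 0); a normal to Π_1 is PQ × PR = (0, 0, -155).
Using P: Π_1 has equation -155z = -620.
Substitute r = (-19, -8, 20) + t(-5, 0, 4) into the plane: -3100 + (-620)t = -620, so t = -4.
Intersection: (-19, -8, 20) + (-4)·(-5, 0, 4) = (1, -8, 4).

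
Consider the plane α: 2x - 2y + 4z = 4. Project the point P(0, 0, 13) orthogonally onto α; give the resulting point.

Foot = P − λn with λ = (n·P − d)/|n|² = (52 − 4)/24 = 2.
Foot = (0, 0, 13) − 2·(2, -2, 4) = (-4, 4, 5).

(-4, 4, 5)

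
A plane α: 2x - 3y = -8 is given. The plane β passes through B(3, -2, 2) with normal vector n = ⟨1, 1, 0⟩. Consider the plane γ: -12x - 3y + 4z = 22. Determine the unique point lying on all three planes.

β: n·r = n·B gives x + y = 1.
Solving the 3×3 linear system 2x - 3y = -8, x + y = 1, -12x - 3y + 4z = 22 (e.g. by elimination or Cramer's rule, determinant = 20) gives (-1, 2, 4).

(-1, 2, 4)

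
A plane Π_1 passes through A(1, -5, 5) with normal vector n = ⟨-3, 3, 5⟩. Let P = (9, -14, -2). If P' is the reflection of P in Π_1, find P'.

(-3, -2, 18)

Π_1: n·r = n·A gives -3x + 3y + 5z = 7.
λ = (n·P − d)/|n|² = (-79 − 7)/43 = -2.
Reflection = P − 2λn = (9, -14, -2) − (-4)·(-3, 3, 5) = (-3, -2, 18).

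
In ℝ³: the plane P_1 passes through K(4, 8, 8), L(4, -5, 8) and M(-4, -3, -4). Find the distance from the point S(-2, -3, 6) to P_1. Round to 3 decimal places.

KL = (0, -13, 0), KM = (-8, -11, -12); a normal to P_1 is KL × KM = (156, 0, -104).
Using K: P_1 has equation 156x - 104z = -208.
n·S − d = (156)·(-2) + (0)·(-3) + (-104)·(6) − (-208) = -728; |n| = √35152.
Distance = |-728| / √35152 = 728/√35152 ≈ 3.883.

3.883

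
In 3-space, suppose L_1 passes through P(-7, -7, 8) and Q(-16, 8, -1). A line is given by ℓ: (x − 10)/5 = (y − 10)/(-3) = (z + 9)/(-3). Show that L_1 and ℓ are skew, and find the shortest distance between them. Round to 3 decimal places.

14.498

A direction vector for L_1 is Q − P = (-9, 15, -9).
ℓ has direction (5, -3, -3) through (10, 10, -9).
Common perpendicular direction n = (-9, 15, -9) × (5, -3, -3) = (-72, -72, -48).
With w = (10, 10, -9) − (-7, -7, 8) = (17, 17, -17), w · n = -1632.
Since n ≠ 0 the lines are not parallel, and w · n = -1632 ≠ 0 so they do not intersect; hence they are skew.
Distance = |w · n| / |n| = |-1632| / √12672 ≈ 14.498.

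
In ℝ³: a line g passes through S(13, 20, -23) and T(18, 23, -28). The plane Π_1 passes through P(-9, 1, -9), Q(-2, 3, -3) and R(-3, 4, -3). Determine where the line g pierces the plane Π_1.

A direction vector for g is T − S = (5, 3, -5).
PQ = (7, 2, 6), PR = (6, 3, 6); a normal to Π_1 is PQ × PR = (-6, -6, 9).
Using P: Π_1 has equation -6x - 6y + 9z = -33.
Substitute r = (13, 20, -23) + t(5, 3, -5) into the plane: -405 + (-93)t = -33, so t = -4.
Intersection: (13, 20, -23) + (-4)·(5, 3, -5) = (-7, 8, -3).

(-7, 8, -3)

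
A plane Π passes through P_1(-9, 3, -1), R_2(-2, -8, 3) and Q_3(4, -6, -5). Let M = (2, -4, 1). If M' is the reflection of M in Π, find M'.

P_1R_2 = (7, -11, 4), P_1Q_3 = (13, -9, -4); a normal to Π is P_1R_2 × P_1Q_3 = (80, 80, 80).
Using P_1: Π has equation 80x + 80y + 80z = -560.
λ = (n·M − d)/|n|² = (-80 − (-560))/19200 = 1/40.
Reflection = M − 2λn = (2, -4, 1) − (1/20)·(80, 80, 80) = (-2, -8, -3).

(-2, -8, -3)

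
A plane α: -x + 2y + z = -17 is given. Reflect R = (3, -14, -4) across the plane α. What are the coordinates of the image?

λ = (n·R − d)/|n|² = (-35 − (-17))/6 = -3.
Reflection = R − 2λn = (3, -14, -4) − (-6)·(-1, 2, 1) = (-3, -2, 2).

(-3, -2, 2)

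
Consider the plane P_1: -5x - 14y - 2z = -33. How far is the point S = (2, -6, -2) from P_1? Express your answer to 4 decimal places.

7.4000

n·S − d = (-5)·(2) + (-14)·(-6) + (-2)·(-2) − (-33) = 111; |n| = √225.
Distance = |111| / √225 = 111/√225 ≈ 7.4000.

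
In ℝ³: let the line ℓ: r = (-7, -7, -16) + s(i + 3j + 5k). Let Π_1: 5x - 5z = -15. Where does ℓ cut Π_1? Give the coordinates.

(-4, 2, -1)

Substitute r = (-7, -7, -16) + t(1, 3, 5) into the plane: 45 + (-20)t = -15, so t = 3.
Intersection: (-7, -7, -16) + 3·(1, 3, 5) = (-4, 2, -1).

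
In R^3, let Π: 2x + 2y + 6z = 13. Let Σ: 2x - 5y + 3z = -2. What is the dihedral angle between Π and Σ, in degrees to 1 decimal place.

72.9

cos θ = |n₁·n₂| / (|n₁||n₂|) = |12| / (√44 · √38).
θ = arccos(0.29347) ≈ 72.9°.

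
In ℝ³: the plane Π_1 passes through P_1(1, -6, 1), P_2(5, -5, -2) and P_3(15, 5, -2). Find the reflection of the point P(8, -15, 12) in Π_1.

(-10, 3, -6)

P_1P_2 = (4, 1, -3), P_1P_3 = (14, 11, -3); a normal to Π_1 is P_1P_2 × P_1P_3 = (30, -30, 30).
Using P_1: Π_1 has equation 30x - 30y + 30z = 240.
λ = (n·P − d)/|n|² = (1050 − 240)/2700 = 3/10.
Reflection = P − 2λn = (8, -15, 12) − (3/5)·(30, -30, 30) = (-10, 3, -6).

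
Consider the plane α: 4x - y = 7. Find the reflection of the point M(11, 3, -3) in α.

λ = (n·M − d)/|n|² = (41 − 7)/17 = 2.
Reflection = M − 2λn = (11, 3, -3) − 4·(4, -1, 0) = (-5, 7, -3).

(-5, 7, -3)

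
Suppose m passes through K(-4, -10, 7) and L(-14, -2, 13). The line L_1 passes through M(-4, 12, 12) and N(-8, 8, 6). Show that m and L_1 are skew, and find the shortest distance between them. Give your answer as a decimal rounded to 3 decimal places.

A direction vector for m is L − K = (-10, 8, 6).
A direction vector for L_1 is N − M = (-4, -4, -6).
Common perpendicular direction n = (-10, 8, 6) × (-4, -4, -6) = (-24, -84, 72).
With w = (-4, 12, 12) − (-4, -10, 7) = (0, 22, 5), w · n = -1488.
Since n ≠ 0 the lines are not parallel, and w · n = -1488 ≠ 0 so they do not intersect; hence they are skew.
Distance = |w · n| / |n| = |-1488| / √12816 ≈ 13.144.

13.144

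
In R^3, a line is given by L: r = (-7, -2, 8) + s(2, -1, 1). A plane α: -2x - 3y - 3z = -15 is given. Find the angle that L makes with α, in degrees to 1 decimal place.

20.4

sin θ = |n·v| / (|n||v|) = |-4| / (√22 · √6) = 0.34816.
θ ≈ 20.4°.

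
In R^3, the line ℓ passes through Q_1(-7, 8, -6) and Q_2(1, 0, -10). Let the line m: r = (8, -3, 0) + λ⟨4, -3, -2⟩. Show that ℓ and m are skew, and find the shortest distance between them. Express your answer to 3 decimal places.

12.075

A direction vector for ℓ is Q_2 − Q_1 = (8, -8, -4).
Common perpendicular direction n = (8, -8, -4) × (4, -3, -2) = (4, 0, 8).
With w = (8, -3, 0) − (-7, 8, -6) = (15, -11, 6), w · n = 108.
Since n ≠ 0 the lines are not parallel, and w · n = 108 ≠ 0 so they do not intersect; hence they are skew.
Distance = |w · n| / |n| = |108| / √80 ≈ 12.075.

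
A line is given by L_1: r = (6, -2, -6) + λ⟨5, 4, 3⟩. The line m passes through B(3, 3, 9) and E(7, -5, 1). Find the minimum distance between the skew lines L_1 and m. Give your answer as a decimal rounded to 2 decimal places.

A direction vector for m is E − B = (4, -8, -8).
Common perpendicular direction n = (5, 4, 3) × (4, -8, -8) = (-8, 52, -56).
With w = (3, 3, 9) − (6, -2, -6) = (-3, 5, 15), w · n = -556.
Distance = |w · n| / |n| = |-556| / √5904 ≈ 7.24.

7.24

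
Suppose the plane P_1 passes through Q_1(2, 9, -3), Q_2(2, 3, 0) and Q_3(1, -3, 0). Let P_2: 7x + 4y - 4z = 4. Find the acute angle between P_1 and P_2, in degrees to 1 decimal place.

37.0

Q_1Q_2 = (0, -6, 3), Q_1Q_3 = (-1, -12, 3); a normal to P_1 is Q_1Q_2 × Q_1Q_3 = (18, -3, -6).
Using Q_1: P_1 has equation 18x - 3y - 6z = 27.
cos θ = |n₁·n₂| / (|n₁||n₂|) = |138| / (√369 · √81).
θ = arccos(0.79822) ≈ 37.0°.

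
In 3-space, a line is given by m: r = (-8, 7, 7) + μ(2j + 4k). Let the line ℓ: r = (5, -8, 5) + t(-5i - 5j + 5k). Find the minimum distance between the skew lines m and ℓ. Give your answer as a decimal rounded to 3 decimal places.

Common perpendicular direction n = (0, 2, 4) × (-5, -5, 5) = (30, -20, 10).
With w = (5, -8, 5) − (-8, 7, 7) = (13, -15, -2), w · n = 670.
Distance = |w · n| / |n| = |670| / √1400 ≈ 17.907.

17.907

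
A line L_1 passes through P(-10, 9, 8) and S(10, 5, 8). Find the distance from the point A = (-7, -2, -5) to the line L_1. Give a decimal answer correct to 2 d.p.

16.52

A direction vector for L_1 is S − P = (20, -4, 0).
Taking (-10, 9, 8) on L_1 with direction v = (20, -4, 0): w = A − (-10, 9, 8) = (3, -11, -13), and w × v = (-52, -260, 208).
Distance = |w × v| / |v| = √113568 / √416 ≈ 16.52.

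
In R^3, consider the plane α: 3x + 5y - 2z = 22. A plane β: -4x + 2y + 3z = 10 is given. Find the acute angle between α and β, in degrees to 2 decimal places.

76.06

cos θ = |n₁·n₂| / (|n₁||n₂|) = |-8| / (√38 · √29).
θ = arccos(0.24099) ≈ 76.06°.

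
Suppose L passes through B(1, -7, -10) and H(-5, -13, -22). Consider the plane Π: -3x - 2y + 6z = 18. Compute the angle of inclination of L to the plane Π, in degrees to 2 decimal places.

24.09

A direction vector for L is H − B = (-6, -6, -12).
sin θ = |n·v| / (|n||v|) = |-42| / (√49 · √216) = 0.40825.
θ ≈ 24.09°.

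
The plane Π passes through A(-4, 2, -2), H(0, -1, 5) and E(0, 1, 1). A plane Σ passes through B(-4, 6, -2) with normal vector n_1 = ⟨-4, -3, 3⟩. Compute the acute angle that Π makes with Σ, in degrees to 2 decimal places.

AH = (4, -3, 7), AE = (4, -1, 3); a normal to Π is AH × AE = (-2, 16, 8).
Using A: Π has equation -2x + 16y + 8z = 24.
Σ: n_1·r = n_1·B gives -4x - 3y + 3z = -8.
cos θ = |n₁·n₂| / (|n₁||n₂|) = |-16| / (√324 · √34).
θ = arccos(0.15244) ≈ 81.23°.

81.23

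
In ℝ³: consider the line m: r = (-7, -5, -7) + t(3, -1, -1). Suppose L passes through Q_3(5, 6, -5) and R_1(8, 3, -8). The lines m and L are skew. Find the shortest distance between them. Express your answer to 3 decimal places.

6.364

A direction vector for L is R_1 − Q_3 = (3, -3, -3).
Common perpendicular direction n = (3, -1, -1) × (3, -3, -3) = (0, 6, -6).
With w = (5, 6, -5) − (-7, -5, -7) = (12, 11, 2), w · n = 54.
Distance = |w · n| / |n| = |54| / √72 ≈ 6.364.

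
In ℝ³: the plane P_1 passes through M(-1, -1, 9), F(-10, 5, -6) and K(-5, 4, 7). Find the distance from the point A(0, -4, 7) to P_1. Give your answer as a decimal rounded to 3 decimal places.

0.267

MF = (-9, 6, -15), MK = (-4, 5, -2); a normal to P_1 is MF × MK = (63, 42, -21).
Using M: P_1 has equation 63x + 42y - 21z = -294.
n·A − d = (63)·(0) + (42)·(-4) + (-21)·(7) − (-294) = -21; |n| = √6174.
Distance = |-21| / √6174 = 21/√6174 ≈ 0.267.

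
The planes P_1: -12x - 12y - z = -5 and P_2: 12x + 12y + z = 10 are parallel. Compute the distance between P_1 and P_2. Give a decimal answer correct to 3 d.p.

0.294

Rescale P_2 by 1/(-1): -12x - 12y - z = -10. Then distance = |-5 − (-10)| / √289 ≈ 0.294.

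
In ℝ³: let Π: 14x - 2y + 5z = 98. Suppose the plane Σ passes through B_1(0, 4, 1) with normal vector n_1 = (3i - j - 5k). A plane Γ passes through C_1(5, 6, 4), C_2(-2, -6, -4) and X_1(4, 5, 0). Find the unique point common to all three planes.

(7, 10, 4)

Σ: n_1·r = n_1·B_1 gives 3x - y - 5z = -9.
C_1C_2 = (-7, -12, -8), C_1X_1 = (-1, -1, -4); a normal to Γ is C_1C_2 × C_1X_1 = (40, -20, -5).
Using C_1: Γ has equation 40x - 20y - 5z = 60.
Solving the 3×3 linear system 14x - 2y + 5z = 98, 3x - y - 5z = -9, 40x - 20y - 5z = 60 (e.g. by elimination or Cramer's rule, determinant = -1060) gives (7, 10, 4).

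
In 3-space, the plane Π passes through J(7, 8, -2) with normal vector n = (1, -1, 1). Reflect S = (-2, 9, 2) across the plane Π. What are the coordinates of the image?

(2, 5, 6)

Π: n·r = n·J gives x - y + z = -3.
λ = (n·S − d)/|n|² = (-9 − (-3))/3 = -2.
Reflection = S − 2λn = (-2, 9, 2) − (-4)·(1, -1, 1) = (2, 5, 6).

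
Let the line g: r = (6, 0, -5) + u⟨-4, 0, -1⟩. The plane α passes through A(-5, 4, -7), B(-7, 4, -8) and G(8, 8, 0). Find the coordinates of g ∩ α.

AB = (-2, 0, -1), AG = (13, 4, 7); a normal to α is AB × AG = (4, 1, -8).
Using A: α has equation 4x + y - 8z = 40.
Substitute r = (6, 0, -5) + t(-4, 0, -1) into the plane: 64 + (-8)t = 40, so t = 3.
Intersection: (6, 0, -5) + 3·(-4, 0, -1) = (-6, 0, -8).

(-6, 0, -8)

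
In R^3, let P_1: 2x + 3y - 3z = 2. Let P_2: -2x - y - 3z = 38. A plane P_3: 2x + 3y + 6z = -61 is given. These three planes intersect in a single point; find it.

Solving the 3×3 linear system 2x + 3y - 3z = 2, -2x - y - 3z = 38, 2x + 3y + 6z = -61 (e.g. by elimination or Cramer's rule, determinant = 36) gives (-8, -1, -7).

(-8, -1, -7)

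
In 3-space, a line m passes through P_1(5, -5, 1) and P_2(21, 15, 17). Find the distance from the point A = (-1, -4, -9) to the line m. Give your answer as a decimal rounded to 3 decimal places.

A direction vector for m is P_2 − P_1 = (16, 20, 16).
Taking (5, -5, 1) on m with direction v = (16, 20, 16): w = A − (5, -5, 1) = (-6, 1, -10), and w × v = (216, -64, -136).
Distance = |w × v| / |v| = √69248 / √912 ≈ 8.714.

8.714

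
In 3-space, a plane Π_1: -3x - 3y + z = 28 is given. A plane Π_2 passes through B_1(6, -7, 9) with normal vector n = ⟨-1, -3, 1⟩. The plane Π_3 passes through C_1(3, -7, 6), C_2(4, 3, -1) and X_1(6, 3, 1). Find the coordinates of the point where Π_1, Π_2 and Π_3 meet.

Π_2: n·r = n·B_1 gives -x - 3y + z = 24.
C_1C_2 = (1, 10, -7), C_1X_1 = (3, 10, -5); a normal to Π_3 is C_1C_2 × C_1X_1 = (20, -16, -20).
Using C_1: Π_3 has equation 20x - 16y - 20z = 52.
Solving the 3×3 linear system -3x - 3y + z = 28, -x - 3y + z = 24, 20x - 16y - 20z = 52 (e.g. by elimination or Cramer's rule, determinant = -152) gives (-2, -7, 1).

(-2, -7, 1)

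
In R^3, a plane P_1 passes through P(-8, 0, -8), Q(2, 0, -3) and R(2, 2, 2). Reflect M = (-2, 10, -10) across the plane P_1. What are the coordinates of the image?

PQ = (10, 0, 5), PR = (10, 2, 10); a normal to P_1 is PQ × PR = (-10, -50, 20).
Using P: P_1 has equation -10x - 50y + 20z = -80.
λ = (n·M − d)/|n|² = (-680 − (-80))/3000 = -1/5.
Reflection = M − 2λn = (-2, 10, -10) − (-2/5)·(-10, -50, 20) = (-6, -10, -2).

(-6, -10, -2)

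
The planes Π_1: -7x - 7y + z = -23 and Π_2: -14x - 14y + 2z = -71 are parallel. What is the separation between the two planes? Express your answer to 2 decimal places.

1.26

Rescale Π_2 by 1/2: -7x - 7y + z = -71/2. Then distance = |-23 − (-71/2)| / √99 ≈ 1.26.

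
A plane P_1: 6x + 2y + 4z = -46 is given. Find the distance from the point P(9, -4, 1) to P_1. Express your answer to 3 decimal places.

12.829

n·P − d = (6)·(9) + (2)·(-4) + (4)·(1) − (-46) = 96; |n| = √56.
Distance = |96| / √56 = 96/√56 ≈ 12.829.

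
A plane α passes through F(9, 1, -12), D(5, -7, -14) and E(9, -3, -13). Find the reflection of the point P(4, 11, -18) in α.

(4, 7, -2)

FD = (-4, -8, -2), FE = (0, -4, -1); a normal to α is FD × FE = (0, -4, 16).
Using F: α has equation -4y + 16z = -196.
λ = (n·P − d)/|n|² = (-332 − (-196))/272 = -1/2.
Reflection = P − 2λn = (4, 11, -18) − (-1)·(0, -4, 16) = (4, 7, -2).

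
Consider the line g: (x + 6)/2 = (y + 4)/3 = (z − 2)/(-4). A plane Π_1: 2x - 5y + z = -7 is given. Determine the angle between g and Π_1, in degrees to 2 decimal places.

30.57

g has direction (2, 3, -4) through (-6, -4, 2).
sin θ = |n·v| / (|n||v|) = |-15| / (√30 · √29) = 0.50855.
θ ≈ 30.57°.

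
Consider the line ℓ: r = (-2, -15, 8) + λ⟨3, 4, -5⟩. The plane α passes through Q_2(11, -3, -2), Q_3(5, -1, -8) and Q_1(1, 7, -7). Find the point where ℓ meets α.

(7, -3, -7)

Q_2Q_3 = (-6, 2, -6), Q_2Q_1 = (-10, 10, -5); a normal to α is Q_2Q_3 × Q_2Q_1 = (50, 30, -40).
Using Q_2: α has equation 50x + 30y - 40z = 540.
Substitute r = (-2, -15, 8) + t(3, 4, -5) into the plane: -870 + 470t = 540, so t = 3.
Intersection: (-2, -15, 8) + 3·(3, 4, -5) = (7, -3, -7).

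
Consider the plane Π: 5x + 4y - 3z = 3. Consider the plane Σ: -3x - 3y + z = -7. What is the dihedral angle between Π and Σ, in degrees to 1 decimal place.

13.3

cos θ = |n₁·n₂| / (|n₁||n₂|) = |-30| / (√50 · √19).
θ = arccos(0.97333) ≈ 13.3°.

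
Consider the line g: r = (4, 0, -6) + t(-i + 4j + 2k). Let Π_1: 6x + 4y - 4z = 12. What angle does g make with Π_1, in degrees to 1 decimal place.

3.0

sin θ = |n·v| / (|n||v|) = |2| / (√68 · √21) = 0.05293.
θ ≈ 3.0°.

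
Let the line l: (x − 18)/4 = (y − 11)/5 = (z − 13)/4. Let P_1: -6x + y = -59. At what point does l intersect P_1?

(10, 1, 5)

l has direction (4, 5, 4) through (18, 11, 13).
Substitute r = (18, 11, 13) + t(4, 5, 4) into the plane: -97 + (-19)t = -59, so t = -2.
Intersection: (18, 11, 13) + (-2)·(4, 5, 4) = (10, 1, 5).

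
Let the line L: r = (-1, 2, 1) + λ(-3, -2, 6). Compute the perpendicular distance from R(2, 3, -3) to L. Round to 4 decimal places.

1.0000

Taking (-1, 2, 1) on L with direction v = (-3, -2, 6): w = R − (-1, 2, 1) = (3, 1, -4), and w × v = (-2, -6, -3).
Distance = |w × v| / |v| = √49 / √49 ≈ 1.0000.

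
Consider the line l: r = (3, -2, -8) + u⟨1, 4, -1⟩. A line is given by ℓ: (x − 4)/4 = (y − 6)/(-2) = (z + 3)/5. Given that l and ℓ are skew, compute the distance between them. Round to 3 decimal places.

ℓ has direction (4, -2, 5) through (4, 6, -3).
Common perpendicular direction n = (1, 4, -1) × (4, -2, 5) = (18, -9, -18).
With w = (4, 6, -3) − (3, -2, -8) = (1, 8, 5), w · n = -144.
Distance = |w · n| / |n| = |-144| / √729 ≈ 5.333.

5.333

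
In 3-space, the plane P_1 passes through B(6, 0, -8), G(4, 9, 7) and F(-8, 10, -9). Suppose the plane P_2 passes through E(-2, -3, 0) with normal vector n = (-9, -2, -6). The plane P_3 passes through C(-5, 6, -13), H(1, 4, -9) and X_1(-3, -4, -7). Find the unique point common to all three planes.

(2, 3, -8)

BG = (-2, 9, 15), BF = (-14, 10, -1); a normal to P_1 is BG × BF = (-159, -212, 106).
Using B: P_1 has equation -159x - 212y + 106z = -1802.
P_2: n·r = n·E gives -9x - 2y - 6z = 24.
CH = (6, -2, 4), CX_1 = (2, -10, 6); a normal to P_3 is CH × CX_1 = (28, -28, -56).
Using C: P_3 has equation 28x - 28y - 56z = 420.
Solving the 3×3 linear system -159x - 212y + 106z = -1802, -9x - 2y - 6z = 24, 28x - 28y - 56z = 420 (e.g. by elimination or Cramer's rule, determinant = 184016) gives (2, 3, -8).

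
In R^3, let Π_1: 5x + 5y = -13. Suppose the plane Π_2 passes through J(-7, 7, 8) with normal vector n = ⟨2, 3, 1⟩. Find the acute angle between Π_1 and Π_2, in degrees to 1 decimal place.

Π_2: n·r = n·J gives 2x + 3y + z = 15.
cos θ = |n₁·n₂| / (|n₁||n₂|) = |25| / (√50 · √14).
θ = arccos(0.94491) ≈ 19.1°.

19.1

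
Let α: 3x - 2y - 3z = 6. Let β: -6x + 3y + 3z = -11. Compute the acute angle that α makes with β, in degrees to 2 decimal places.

cos θ = |n₁·n₂| / (|n₁||n₂|) = |-33| / (√22 · √54).
θ = arccos(0.95743) ≈ 16.78°.

16.78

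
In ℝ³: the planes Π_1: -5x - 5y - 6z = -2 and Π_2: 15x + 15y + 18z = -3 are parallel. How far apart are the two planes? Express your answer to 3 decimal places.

Rescale Π_2 by 1/(-3): -5x - 5y - 6z = 1. Then distance = |-2 − 1| / √86 ≈ 0.323.

0.323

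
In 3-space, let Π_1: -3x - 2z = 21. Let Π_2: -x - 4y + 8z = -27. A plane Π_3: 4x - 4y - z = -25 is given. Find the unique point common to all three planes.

(-5, 2, -3)

Solving the 3×3 linear system -3x - 2z = 21, -x - 4y + 8z = -27, 4x - 4y - z = -25 (e.g. by elimination or Cramer's rule, determinant = -148) gives (-5, 2, -3).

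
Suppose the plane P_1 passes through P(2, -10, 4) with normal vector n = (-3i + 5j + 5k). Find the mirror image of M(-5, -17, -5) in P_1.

P_1: n·r = n·P gives -3x + 5y + 5z = -36.
λ = (n·M − d)/|n|² = (-95 − (-36))/59 = -1.
Reflection = M − 2λn = (-5, -17, -5) − (-2)·(-3, 5, 5) = (-11, -7, 5).

(-11, -7, 5)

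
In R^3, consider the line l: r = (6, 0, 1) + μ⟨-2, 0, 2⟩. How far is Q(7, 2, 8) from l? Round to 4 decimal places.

6.0000

Taking (6, 0, 1) on l with direction v = (-2, 0, 2): w = Q − (6, 0, 1) = (1, 2, 7), and w × v = (4, -16, 4).
Distance = |w × v| / |v| = √288 / √8 ≈ 6.0000.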